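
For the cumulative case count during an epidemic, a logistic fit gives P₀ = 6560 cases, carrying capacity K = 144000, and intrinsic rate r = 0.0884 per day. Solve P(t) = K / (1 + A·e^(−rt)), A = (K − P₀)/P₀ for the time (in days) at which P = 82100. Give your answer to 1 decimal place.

A = (144000 − 6560)/6560 = 20.95122
82100 = 144000/(1 + 20.95122·e^(−0.0884t)) → 1 + 20.95122·e^(−0.0884t) = 1.75396
e^(−0.0884t) = 0.035986 → t = ln(27.78829)/0.0884 = 3.32461/0.0884

t ≈ 37.6 days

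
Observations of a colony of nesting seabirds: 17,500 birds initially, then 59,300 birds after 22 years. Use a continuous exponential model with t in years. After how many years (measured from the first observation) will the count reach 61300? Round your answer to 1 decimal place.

t ≈ 22.6 years

r = ln(59300/17500) / 22 ≈ 0.055473 per year
t = ln(61300/17500) / r = 1.25358 / 0.055473 ≈ 22.598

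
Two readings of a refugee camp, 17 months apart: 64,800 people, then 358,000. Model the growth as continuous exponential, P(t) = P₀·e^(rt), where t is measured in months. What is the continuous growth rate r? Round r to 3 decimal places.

r ≈ 0.101 per month

358000 = 64800 · e^(r·17)
e^(17r) = 358000/64800 = 5.52469
r = ln(5.52469) / 17 = 1.70923 / 17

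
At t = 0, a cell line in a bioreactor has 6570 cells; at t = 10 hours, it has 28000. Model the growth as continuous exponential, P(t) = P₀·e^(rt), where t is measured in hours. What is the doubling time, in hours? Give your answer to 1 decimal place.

doubling time ≈ 4.8 hours

r = ln(28000/6570) / 10 = ln(4.2618) / 10 ≈ 0.144969 per hour
doubling time = ln 2 / |r| = 0.69315 / 0.144969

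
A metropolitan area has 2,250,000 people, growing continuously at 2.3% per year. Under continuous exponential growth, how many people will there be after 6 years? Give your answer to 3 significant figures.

≈ 2,580,000 people

P(6) = 2250000 · e^(0.023·6) = 2250000 · e^(0.138)
= 2250000 · 1.14798 ≈ 2582944.99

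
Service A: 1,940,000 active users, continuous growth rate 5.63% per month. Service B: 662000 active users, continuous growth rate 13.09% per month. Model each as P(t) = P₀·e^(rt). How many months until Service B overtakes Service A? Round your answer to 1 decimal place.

1940000·e^(0.0563t) = 662000·e^(0.1309t)
1940000/662000 = e^((0.1309 − 0.0563)t) → ln(2.93051) = 0.0746·t
t = 1.07518 / 0.0746

t ≈ 14.4 months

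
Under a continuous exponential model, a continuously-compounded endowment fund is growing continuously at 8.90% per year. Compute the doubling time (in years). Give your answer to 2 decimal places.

doubling time = ln(2) / |r| = 0.69315 / 0.089

doubling time ≈ 7.79 years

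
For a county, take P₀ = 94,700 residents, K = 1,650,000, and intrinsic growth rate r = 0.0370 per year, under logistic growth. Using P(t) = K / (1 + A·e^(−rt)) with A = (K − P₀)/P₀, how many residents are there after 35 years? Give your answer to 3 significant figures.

A = (1650000 − 94700)/94700 = 16.42344
P(35) = 1650000 / (1 + 16.42344·e^(−0.037·35)) = 1650000 / (1 + 16.42344·0.273898)
= 1650000 / 5.49835 ≈ 300090.26

≈ 300,000 residents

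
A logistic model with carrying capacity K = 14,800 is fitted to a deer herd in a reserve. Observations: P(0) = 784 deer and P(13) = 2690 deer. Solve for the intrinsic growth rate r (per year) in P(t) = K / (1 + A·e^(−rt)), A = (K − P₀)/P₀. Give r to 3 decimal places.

r ≈ 0.106 per year

A = (14800 − 784)/784 = 17.87755
2690 = 14800/(1 + 17.87755·e^(−r·13)) → e^(−13r) = (5.50186 − 1)/17.87755 = 0.251816
r = −ln(0.251816)/13 = 1.37906/13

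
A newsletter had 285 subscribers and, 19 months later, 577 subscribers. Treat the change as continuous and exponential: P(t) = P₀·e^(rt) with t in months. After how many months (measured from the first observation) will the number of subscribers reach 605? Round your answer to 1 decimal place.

r = ln(577/285) / 19 ≈ 0.037124 per month
t = ln(605/285) / r = 0.75274 / 0.037124 ≈ 20.276

t ≈ 20.3 months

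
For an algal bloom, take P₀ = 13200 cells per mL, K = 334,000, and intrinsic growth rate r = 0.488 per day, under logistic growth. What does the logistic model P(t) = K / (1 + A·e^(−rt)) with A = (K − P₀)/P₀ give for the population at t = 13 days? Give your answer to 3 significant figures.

A = (334000 − 13200)/13200 = 24.30303
P(13) = 334000 / (1 + 24.30303·e^(−0.488·13)) = 334000 / (1 + 24.30303·0.001757)
= 334000 / 1.04271 ≈ 320320.18

≈ 320,000 cells per mL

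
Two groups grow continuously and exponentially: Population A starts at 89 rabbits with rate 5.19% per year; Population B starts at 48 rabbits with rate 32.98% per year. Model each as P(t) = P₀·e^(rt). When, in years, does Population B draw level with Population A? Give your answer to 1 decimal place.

89·e^(0.0519t) = 48·e^(0.3298t)
89/48 = e^((0.3298 − 0.0519)t) → ln(1.85417) = 0.2779·t
t = 0.61744 / 0.2779

t ≈ 2.2 years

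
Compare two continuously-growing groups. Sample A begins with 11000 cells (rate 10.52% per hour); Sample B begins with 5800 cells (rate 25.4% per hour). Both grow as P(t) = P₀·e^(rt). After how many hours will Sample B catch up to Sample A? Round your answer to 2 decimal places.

t ≈ 4.30 hours

11000·e^(0.1052t) = 5800·e^(0.254t)
11000/5800 = e^((0.254 − 0.1052)t) → ln(1.89655) = 0.1488·t
t = 0.64004 / 0.1488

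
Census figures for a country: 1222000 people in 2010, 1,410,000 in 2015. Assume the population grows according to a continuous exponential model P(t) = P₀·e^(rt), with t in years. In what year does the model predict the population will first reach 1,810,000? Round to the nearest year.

year 2024

r = ln(1410000/1222000) / 5 = 0.1431/5 ≈ 0.02862 per year
t = ln(1810000/1222000) / r = 0.39284/0.02862 ≈ 13.73 years after 2010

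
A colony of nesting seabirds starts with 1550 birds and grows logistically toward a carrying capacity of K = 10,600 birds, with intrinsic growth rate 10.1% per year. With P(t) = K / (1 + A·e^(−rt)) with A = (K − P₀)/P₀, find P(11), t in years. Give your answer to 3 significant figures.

A = (10600 − 1550)/1550 = 5.83871
P(11) = 10600 / (1 + 5.83871·e^(−0.101·11)) = 10600 / (1 + 5.83871·0.32923)
= 10600 / 2.92228 ≈ 3627.31

≈ 3,630 birds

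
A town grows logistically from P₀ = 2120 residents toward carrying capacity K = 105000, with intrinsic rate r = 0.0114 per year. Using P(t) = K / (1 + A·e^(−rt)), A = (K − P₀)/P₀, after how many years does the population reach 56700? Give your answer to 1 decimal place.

A = (105000 − 2120)/2120 = 48.5283
56700 = 105000/(1 + 48.5283·e^(−0.0114t)) → 1 + 48.5283·e^(−0.0114t) = 1.85185
e^(−0.0114t) = 0.017554 → t = ln(56.96801)/0.0114 = 4.04249/0.0114

t ≈ 354.6 years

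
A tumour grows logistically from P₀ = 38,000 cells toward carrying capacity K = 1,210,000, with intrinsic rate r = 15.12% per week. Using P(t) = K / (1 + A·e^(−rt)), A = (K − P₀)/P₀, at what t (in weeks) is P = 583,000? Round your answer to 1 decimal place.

t ≈ 22.2 weeks

A = (1210000 − 38000)/38000 = 30.84211
583000 = 1210000/(1 + 30.84211·e^(−0.1512t)) → 1 + 30.84211·e^(−0.1512t) = 2.07547
e^(−0.1512t) = 0.03487 → t = ln(28.67775)/0.1512 = 3.35612/0.1512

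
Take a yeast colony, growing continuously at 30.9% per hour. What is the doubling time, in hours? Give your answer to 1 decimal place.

doubling time = ln(2) / |r| = 0.69315 / 0.309

doubling time ≈ 2.2 hours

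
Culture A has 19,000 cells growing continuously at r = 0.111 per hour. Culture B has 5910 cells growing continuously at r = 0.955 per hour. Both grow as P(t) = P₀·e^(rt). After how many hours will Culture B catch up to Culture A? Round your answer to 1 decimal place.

t ≈ 1.4 hours

19000·e^(0.111t) = 5910·e^(0.955t)
19000/5910 = e^((0.955 − 0.111)t) → ln(3.21489) = 0.844·t
t = 1.16779 / 0.844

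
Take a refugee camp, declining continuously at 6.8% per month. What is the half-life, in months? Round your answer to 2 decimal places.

half-life ≈ 10.19 months

half-life = ln(2) / |r| = 0.69315 / 0.068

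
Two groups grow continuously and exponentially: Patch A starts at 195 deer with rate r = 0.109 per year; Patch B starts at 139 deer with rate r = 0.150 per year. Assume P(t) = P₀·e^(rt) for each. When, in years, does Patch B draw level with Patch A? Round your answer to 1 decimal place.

195·e^(0.109t) = 139·e^(0.15t)
195/139 = e^((0.15 − 0.109)t) → ln(1.40288) = 0.041·t
t = 0.33853 / 0.041

t ≈ 8.3 years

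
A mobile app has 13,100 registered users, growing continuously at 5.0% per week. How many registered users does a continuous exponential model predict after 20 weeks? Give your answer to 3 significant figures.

≈ 35,600 registered users

P(20) = 13100 · e^(0.05·20) = 13100 · e^(1)
= 13100 · 2.71828 ≈ 35609.49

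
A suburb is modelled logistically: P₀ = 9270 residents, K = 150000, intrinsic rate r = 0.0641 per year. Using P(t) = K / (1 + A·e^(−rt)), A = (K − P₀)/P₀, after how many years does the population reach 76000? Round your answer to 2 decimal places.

A = (150000 − 9270)/9270 = 15.18123
76000 = 150000/(1 + 15.18123·e^(−0.0641t)) → 1 + 15.18123·e^(−0.0641t) = 1.97368
e^(−0.0641t) = 0.064137 → t = ln(15.59153)/0.0641 = 2.74673/0.0641

t ≈ 42.85 years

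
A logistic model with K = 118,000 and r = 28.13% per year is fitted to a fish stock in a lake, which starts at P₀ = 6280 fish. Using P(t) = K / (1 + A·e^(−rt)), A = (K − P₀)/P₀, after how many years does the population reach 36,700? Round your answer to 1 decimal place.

t ≈ 7.4 years

A = (118000 − 6280)/6280 = 17.78981
36700 = 118000/(1 + 17.78981·e^(−0.2813t)) → 1 + 17.78981·e^(−0.2813t) = 3.21526
e^(−0.2813t) = 0.124524 → t = ln(8.03058)/0.2813 = 2.08326/0.2813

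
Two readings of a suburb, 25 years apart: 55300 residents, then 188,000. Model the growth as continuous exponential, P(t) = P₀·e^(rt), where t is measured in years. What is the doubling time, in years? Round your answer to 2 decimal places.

doubling time ≈ 14.16 years

r = ln(188000/55300) / 25 = ln(3.39964) / 25 ≈ 0.048947 per year
doubling time = ln 2 / |r| = 0.69315 / 0.048947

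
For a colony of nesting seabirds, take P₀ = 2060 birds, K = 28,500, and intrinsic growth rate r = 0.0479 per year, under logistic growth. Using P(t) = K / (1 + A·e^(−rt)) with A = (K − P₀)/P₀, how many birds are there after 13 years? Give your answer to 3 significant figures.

≈ 3,610 birds

A = (28500 − 2060)/2060 = 12.83495
P(13) = 28500 / (1 + 12.83495·e^(−0.0479·13)) = 28500 / (1 + 12.83495·0.536494)
= 28500 / 7.88587 ≈ 3614.06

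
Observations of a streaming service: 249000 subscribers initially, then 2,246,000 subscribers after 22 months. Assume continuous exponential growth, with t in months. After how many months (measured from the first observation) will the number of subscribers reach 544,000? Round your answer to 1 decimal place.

t ≈ 7.8 months

r = ln(2246000/249000) / 22 ≈ 0.099975 per month
t = ln(544000/249000) / r = 0.7815 / 0.099975 ≈ 7.817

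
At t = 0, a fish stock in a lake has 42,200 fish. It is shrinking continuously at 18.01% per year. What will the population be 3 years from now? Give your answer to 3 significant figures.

≈ 24,600 fish

P(3) = 42200 · e^(-0.1801·3) = 42200 · e^(-0.5403)
= 42200 · 0.58257 ≈ 24584.6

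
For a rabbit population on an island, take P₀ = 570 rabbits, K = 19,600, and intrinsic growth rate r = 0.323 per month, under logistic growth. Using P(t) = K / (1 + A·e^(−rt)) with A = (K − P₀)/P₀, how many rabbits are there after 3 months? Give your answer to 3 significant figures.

A = (19600 − 570)/570 = 33.38596
P(3) = 19600 / (1 + 33.38596·e^(−0.323·3)) = 19600 / (1 + 33.38596·0.379462)
= 19600 / 13.66872 ≈ 1433.93

≈ 1,430 rabbits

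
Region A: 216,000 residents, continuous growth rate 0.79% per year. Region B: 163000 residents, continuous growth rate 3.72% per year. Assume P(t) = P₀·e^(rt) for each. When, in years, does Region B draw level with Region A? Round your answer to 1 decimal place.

216000·e^(0.0079t) = 163000·e^(0.0372t)
216000/163000 = e^((0.0372 − 0.0079)t) → ln(1.32515) = 0.0293·t
t = 0.28153 / 0.0293

t ≈ 9.6 years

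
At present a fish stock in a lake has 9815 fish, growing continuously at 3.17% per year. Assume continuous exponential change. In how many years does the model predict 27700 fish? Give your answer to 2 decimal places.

27700 = 9815 · e^(0.0317·t)
t = ln(27700/9815) / 0.0317 = ln(2.82221) / 0.0317 = 1.03752 / 0.0317

t ≈ 32.73 years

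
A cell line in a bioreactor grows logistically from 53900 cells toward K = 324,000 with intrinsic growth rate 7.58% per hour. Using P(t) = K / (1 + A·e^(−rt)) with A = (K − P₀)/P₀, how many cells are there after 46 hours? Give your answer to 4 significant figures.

A = (324000 − 53900)/53900 = 5.01113
P(46) = 324000 / (1 + 5.01113·e^(−0.0758·46)) = 324000 / (1 + 5.01113·0.030599)
= 324000 / 1.15333 ≈ 280924.75

≈ 280,900 cells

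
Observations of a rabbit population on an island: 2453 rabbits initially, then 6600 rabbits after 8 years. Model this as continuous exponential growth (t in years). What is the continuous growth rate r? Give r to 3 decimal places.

r ≈ 0.124 per year

6600 = 2453 · e^(r·8)
e^(8r) = 6600/2453 = 2.69058
r = ln(2.69058) / 8 = 0.98976 / 8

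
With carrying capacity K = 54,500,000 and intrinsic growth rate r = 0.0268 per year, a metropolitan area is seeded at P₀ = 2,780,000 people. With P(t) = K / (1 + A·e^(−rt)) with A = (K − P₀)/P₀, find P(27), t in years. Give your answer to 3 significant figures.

A = (54500000 − 2780000)/2780000 = 18.60432
P(27) = 54500000 / (1 + 18.60432·e^(−0.0268·27)) = 54500000 / (1 + 18.60432·0.485003)
= 54500000 / 10.02315 ≈ 5437411.76

≈ 5,440,000 people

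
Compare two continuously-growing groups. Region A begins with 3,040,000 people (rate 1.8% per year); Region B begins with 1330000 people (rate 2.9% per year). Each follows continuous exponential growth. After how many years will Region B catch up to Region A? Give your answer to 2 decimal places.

t ≈ 75.15 years

3040000·e^(0.018t) = 1330000·e^(0.029t)
3040000/1330000 = e^((0.029 − 0.018)t) → ln(2.28571) = 0.011·t
t = 0.82668 / 0.011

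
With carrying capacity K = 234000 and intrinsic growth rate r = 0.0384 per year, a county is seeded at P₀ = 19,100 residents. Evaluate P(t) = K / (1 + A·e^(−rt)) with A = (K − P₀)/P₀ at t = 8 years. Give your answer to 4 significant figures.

A = (234000 − 19100)/19100 = 11.25131
P(8) = 234000 / (1 + 11.25131·e^(−0.0384·8)) = 234000 / (1 + 11.25131·0.735503)
= 234000 / 9.27538 ≈ 25228.09

≈ 25,230 residents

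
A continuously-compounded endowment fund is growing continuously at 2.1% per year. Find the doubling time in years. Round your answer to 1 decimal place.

doubling time = ln(2) / |r| = 0.69315 / 0.021

doubling time ≈ 33.0 years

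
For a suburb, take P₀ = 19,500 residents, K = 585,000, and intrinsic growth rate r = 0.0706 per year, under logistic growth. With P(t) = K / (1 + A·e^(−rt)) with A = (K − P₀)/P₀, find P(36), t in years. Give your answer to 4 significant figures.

≈ 178,200 residents

A = (585000 − 19500)/19500 = 29
P(36) = 585000 / (1 + 29·e^(−0.0706·36)) = 585000 / (1 + 29·0.07874)
= 585000 / 3.28347 ≈ 178165.22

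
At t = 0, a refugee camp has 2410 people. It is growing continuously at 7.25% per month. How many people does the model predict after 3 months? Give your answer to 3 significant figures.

P(3) = 2410 · e^(0.0725·3) = 2410 · e^(0.2175)
= 2410 · 1.24297 ≈ 2995.55

≈ 3,000 people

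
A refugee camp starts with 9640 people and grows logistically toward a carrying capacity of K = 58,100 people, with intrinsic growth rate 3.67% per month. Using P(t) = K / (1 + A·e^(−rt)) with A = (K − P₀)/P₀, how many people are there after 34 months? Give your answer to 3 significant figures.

≈ 23,800 people

A = (58100 − 9640)/9640 = 5.02697
P(34) = 58100 / (1 + 5.02697·e^(−0.0367·34)) = 58100 / (1 + 5.02697·0.287136)
= 58100 / 2.44342 ≈ 23778.11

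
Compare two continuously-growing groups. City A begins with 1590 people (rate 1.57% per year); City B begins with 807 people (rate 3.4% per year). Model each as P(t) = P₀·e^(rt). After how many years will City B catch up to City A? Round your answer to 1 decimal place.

1590·e^(0.0157t) = 807·e^(0.034t)
1590/807 = e^((0.034 − 0.0157)t) → ln(1.97026) = 0.0183·t
t = 0.67817 / 0.0183

t ≈ 37.1 years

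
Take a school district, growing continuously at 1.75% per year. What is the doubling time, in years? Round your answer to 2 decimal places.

doubling time ≈ 39.61 years

doubling time = ln(2) / |r| = 0.69315 / 0.0175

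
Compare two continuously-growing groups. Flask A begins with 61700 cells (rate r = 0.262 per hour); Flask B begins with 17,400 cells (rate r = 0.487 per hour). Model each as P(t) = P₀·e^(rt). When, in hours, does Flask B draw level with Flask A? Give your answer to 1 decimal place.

t ≈ 5.6 hours

61700·e^(0.262t) = 17400·e^(0.487t)
61700/17400 = e^((0.487 − 0.262)t) → ln(3.54598) = 0.225·t
t = 1.26581 / 0.225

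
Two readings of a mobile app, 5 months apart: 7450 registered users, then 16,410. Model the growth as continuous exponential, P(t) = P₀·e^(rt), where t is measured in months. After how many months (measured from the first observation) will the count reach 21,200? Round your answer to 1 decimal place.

r = ln(16410/7450) / 5 ≈ 0.157935 per month
t = ln(21200/7450) / r = 1.04579 / 0.157935 ≈ 6.622

t ≈ 6.6 months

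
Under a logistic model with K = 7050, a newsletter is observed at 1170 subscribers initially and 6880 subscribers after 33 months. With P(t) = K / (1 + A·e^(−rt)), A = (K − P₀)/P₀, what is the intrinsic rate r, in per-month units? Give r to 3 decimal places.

A = (7050 − 1170)/1170 = 5.02564
6880 = 7050/(1 + 5.02564·e^(−r·33)) → e^(−33r) = (1.02471 − 1)/5.02564 = 0.004917
r = −ln(0.004917)/33 = 5.31513/33

r ≈ 0.161 per month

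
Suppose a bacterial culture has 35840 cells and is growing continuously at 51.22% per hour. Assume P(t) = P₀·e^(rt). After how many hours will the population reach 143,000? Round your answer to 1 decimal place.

t ≈ 2.7 hours

143000 = 35840 · e^(0.5122·t)
t = ln(143000/35840) / 0.5122 = ln(3.98996) / 0.5122 = 1.38378 / 0.5122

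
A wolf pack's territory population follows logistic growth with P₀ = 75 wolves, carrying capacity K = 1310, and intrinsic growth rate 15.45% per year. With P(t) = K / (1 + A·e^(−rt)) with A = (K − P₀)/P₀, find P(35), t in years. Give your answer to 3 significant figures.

≈ 1,220 wolves

A = (1310 − 75)/75 = 16.46667
P(35) = 1310 / (1 + 16.46667·e^(−0.1545·35)) = 1310 / (1 + 16.46667·0.004483)
= 1310 / 1.07382 ≈ 1219.95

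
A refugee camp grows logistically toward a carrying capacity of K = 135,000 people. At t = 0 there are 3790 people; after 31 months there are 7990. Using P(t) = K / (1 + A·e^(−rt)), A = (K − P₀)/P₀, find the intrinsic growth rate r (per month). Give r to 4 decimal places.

A = (135000 − 3790)/3790 = 34.62005
7990 = 135000/(1 + 34.62005·e^(−r·31)) → e^(−31r) = (16.89612 − 1)/34.62005 = 0.459159
r = −ln(0.459159)/31 = 0.77836/31

r ≈ 0.0251 per month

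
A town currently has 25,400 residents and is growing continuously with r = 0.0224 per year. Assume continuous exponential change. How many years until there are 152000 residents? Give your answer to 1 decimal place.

t ≈ 79.9 years

152000 = 25400 · e^(0.0224·t)
t = ln(152000/25400) / 0.0224 = ln(5.98425) / 0.0224 = 1.78913 / 0.0224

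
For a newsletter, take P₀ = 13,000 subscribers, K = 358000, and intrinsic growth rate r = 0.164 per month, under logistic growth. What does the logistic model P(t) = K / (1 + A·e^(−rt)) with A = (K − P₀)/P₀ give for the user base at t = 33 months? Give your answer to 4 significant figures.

≈ 320,100 subscribers

A = (358000 − 13000)/13000 = 26.53846
P(33) = 358000 / (1 + 26.53846·e^(−0.164·33)) = 358000 / (1 + 26.53846·0.004463)
= 358000 / 1.11843 ≈ 320090.6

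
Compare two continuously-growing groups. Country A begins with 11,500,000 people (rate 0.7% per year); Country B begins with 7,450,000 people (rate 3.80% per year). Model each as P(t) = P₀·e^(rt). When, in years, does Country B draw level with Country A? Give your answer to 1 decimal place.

t ≈ 14.0 years

11500000·e^(0.007t) = 7450000·e^(0.038t)
11500000/7450000 = e^((0.038 − 0.007)t) → ln(1.54362) = 0.031·t
t = 0.43413 / 0.031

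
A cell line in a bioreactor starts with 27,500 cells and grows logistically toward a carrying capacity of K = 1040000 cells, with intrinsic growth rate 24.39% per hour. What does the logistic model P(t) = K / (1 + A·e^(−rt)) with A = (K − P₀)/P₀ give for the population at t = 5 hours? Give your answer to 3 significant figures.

A = (1040000 − 27500)/27500 = 36.81818
P(5) = 1040000 / (1 + 36.81818·e^(−0.2439·5)) = 1040000 / (1 + 36.81818·0.295378)
= 1040000 / 11.87527 ≈ 87576.92

≈ 87,600 cells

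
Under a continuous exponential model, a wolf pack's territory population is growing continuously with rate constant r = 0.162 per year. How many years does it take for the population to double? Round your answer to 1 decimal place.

doubling time ≈ 4.3 years

doubling time = ln(2) / |r| = 0.69315 / 0.162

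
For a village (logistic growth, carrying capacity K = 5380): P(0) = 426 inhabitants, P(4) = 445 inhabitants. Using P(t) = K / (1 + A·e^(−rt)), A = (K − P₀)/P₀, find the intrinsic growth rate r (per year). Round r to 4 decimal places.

r ≈ 0.0119 per year

A = (5380 − 426)/426 = 11.62911
445 = 5380/(1 + 11.62911·e^(−r·4)) → e^(−4r) = (12.08989 − 1)/11.62911 = 0.953632
r = −ln(0.953632)/4 = 0.04748/4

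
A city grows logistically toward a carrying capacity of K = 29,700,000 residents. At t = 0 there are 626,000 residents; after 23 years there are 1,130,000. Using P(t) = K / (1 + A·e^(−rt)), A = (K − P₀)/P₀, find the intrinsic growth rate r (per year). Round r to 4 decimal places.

A = (29700000 − 626000)/626000 = 46.44409
1130000 = 29700000/(1 + 46.44409·e^(−r·23)) → e^(−23r) = (26.28319 − 1)/46.44409 = 0.544379
r = −ln(0.544379)/23 = 0.60811/23

r ≈ 0.0264 per year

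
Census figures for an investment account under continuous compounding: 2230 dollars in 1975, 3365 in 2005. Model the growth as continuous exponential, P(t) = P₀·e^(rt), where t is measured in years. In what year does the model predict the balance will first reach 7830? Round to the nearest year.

r = ln(3365/2230) / 30 = 0.41143/30 ≈ 0.013714 per year
t = ln(7830/2230) / r = 1.25596/0.013714 ≈ 91.58 years after 1975

year 2067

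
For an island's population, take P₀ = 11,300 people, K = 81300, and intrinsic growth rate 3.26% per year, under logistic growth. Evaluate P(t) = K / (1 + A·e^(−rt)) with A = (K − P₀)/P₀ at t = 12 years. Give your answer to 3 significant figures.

≈ 15,700 people

A = (81300 − 11300)/11300 = 6.19469
P(12) = 81300 / (1 + 6.19469·e^(−0.0326·12)) = 81300 / (1 + 6.19469·0.676245)
= 81300 / 5.18913 ≈ 15667.37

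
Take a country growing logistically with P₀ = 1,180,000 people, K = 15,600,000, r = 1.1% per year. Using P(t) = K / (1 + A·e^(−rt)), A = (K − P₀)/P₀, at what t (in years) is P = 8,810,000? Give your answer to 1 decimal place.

A = (15600000 − 1180000)/1180000 = 12.22034
8810000 = 15600000/(1 + 12.22034·e^(−0.011t)) → 1 + 12.22034·e^(−0.011t) = 1.77072
e^(−0.011t) = 0.063068 → t = ln(15.85584)/0.011 = 2.76354/0.011

t ≈ 251.2 years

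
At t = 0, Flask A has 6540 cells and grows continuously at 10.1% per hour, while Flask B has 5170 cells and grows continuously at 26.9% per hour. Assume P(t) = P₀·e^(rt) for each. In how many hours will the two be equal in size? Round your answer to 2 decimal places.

t ≈ 1.40 hours

6540·e^(0.101t) = 5170·e^(0.269t)
6540/5170 = e^((0.269 − 0.101)t) → ln(1.26499) = 0.168·t
t = 0.23506 / 0.168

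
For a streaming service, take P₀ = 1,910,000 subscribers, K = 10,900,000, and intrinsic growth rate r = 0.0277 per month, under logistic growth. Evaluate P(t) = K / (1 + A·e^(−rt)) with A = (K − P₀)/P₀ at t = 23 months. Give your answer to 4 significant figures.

A = (10900000 − 1910000)/1910000 = 4.70681
P(23) = 10900000 / (1 + 4.70681·e^(−0.0277·23)) = 10900000 / (1 + 4.70681·0.528824)
= 10900000 / 3.48907 ≈ 3124040.63

≈ 3,124,000 subscribers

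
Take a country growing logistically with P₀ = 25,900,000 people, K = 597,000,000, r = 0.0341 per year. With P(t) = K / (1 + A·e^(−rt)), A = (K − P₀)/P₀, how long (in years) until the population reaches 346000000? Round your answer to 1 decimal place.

t ≈ 100.1 years

A = (597000000 − 25900000)/25900000 = 22.05019
346000000 = 597000000/(1 + 22.05019·e^(−0.0341t)) → 1 + 22.05019·e^(−0.0341t) = 1.72543
e^(−0.0341t) = 0.032899 → t = ln(30.39588)/0.0341 = 3.41431/0.0341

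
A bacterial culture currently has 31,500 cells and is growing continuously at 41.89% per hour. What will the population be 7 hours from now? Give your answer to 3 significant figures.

P(7) = 31500 · e^(0.4189·7) = 31500 · e^(2.9323)
= 31500 · 18.77075 ≈ 591278.74

≈ 591,000 cells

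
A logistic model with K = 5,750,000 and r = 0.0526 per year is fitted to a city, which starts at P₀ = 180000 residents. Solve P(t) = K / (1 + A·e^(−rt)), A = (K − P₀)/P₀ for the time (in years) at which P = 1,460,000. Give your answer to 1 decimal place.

t ≈ 44.8 years

A = (5750000 − 180000)/180000 = 30.94444
1460000 = 5750000/(1 + 30.94444·e^(−0.0526t)) → 1 + 30.94444·e^(−0.0526t) = 3.93836
e^(−0.0526t) = 0.094956 → t = ln(10.53121)/0.0526 = 2.35434/0.0526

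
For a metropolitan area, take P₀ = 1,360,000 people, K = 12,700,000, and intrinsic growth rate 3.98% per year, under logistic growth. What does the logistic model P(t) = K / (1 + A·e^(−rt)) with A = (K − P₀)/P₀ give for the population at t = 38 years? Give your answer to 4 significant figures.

≈ 4,476,000 people

A = (12700000 − 1360000)/1360000 = 8.33824
P(38) = 12700000 / (1 + 8.33824·e^(−0.0398·38)) = 12700000 / (1 + 8.33824·0.22038)
= 12700000 / 2.83758 ≈ 4475638.62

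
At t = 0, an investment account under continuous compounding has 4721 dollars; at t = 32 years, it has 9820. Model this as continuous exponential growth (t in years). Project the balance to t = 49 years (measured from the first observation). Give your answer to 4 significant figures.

≈ 14,490 dollars

r = ln(9820/4721) / 32 ≈ 0.022888 per year
P(49) = 4721 · e^(0.022888·49) = 4721 · 3.06942 ≈ 14490.73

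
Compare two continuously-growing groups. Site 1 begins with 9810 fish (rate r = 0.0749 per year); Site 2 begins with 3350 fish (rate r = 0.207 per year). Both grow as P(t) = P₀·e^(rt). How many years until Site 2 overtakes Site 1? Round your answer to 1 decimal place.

9810·e^(0.0749t) = 3350·e^(0.207t)
9810/3350 = e^((0.207 − 0.0749)t) → ln(2.92836) = 0.1321·t
t = 1.07444 / 0.1321

t ≈ 8.1 years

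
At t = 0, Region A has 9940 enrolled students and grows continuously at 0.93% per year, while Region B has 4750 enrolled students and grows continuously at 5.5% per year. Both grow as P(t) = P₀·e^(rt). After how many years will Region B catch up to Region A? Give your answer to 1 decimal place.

9940·e^(0.0093t) = 4750·e^(0.055t)
9940/4750 = e^((0.055 − 0.0093)t) → ln(2.09263) = 0.0457·t
t = 0.73842 / 0.0457

t ≈ 16.2 years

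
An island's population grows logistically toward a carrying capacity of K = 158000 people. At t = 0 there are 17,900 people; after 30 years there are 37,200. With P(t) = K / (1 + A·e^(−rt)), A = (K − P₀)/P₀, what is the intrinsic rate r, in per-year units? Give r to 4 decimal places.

A = (158000 − 17900)/17900 = 7.82682
37200 = 158000/(1 + 7.82682·e^(−r·30)) → e^(−30r) = (4.24731 − 1)/7.82682 = 0.414896
r = −ln(0.414896)/30 = 0.87973/30

r ≈ 0.0293 per year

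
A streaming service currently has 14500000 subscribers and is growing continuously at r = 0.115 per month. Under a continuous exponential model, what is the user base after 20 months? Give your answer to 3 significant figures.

P(20) = 14500000 · e^(0.115·20) = 14500000 · e^(2.3)
= 14500000 · 9.97418 ≈ 144625645.59

≈ 145,000,000 subscribers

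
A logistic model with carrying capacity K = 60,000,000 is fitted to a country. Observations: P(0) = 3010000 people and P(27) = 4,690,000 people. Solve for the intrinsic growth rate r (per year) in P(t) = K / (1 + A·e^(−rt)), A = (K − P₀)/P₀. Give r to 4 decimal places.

r ≈ 0.0175 per year

A = (60000000 − 3010000)/3010000 = 18.93355
4690000 = 60000000/(1 + 18.93355·e^(−r·27)) → e^(−27r) = (12.79318 − 1)/18.93355 = 0.622872
r = −ln(0.622872)/27 = 0.47341/27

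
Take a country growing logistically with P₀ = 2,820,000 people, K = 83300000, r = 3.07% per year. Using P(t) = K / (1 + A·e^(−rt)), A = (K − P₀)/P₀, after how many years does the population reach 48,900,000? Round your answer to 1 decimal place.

A = (83300000 − 2820000)/2820000 = 28.53901
48900000 = 83300000/(1 + 28.53901·e^(−0.0307t)) → 1 + 28.53901·e^(−0.0307t) = 1.70348
e^(−0.0307t) = 0.02465 → t = ln(40.56853)/0.0307 = 3.70299/0.0307

t ≈ 120.6 years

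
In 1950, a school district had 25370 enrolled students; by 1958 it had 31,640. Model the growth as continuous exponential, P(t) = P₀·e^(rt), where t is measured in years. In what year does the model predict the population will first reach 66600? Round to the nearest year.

year 1985

r = ln(31640/25370) / 8 = 0.22085/8 ≈ 0.027607 per year
t = ln(66600/25370) / r = 0.96514/0.027607 ≈ 34.96 years after 1950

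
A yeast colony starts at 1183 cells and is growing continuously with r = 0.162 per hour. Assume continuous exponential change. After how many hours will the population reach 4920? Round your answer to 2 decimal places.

t ≈ 8.80 hours

4920 = 1183 · e^(0.162·t)
t = ln(4920/1183) / 0.162 = ln(4.15892) / 0.162 = 1.42525 / 0.162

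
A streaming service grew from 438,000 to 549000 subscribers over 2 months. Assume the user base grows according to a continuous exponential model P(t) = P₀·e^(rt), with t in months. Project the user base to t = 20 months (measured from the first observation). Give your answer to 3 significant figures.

≈ 4,190,000 subscribers

r = ln(549000/438000) / 2 ≈ 0.11294 per month
P(20) = 438000 · e^(0.11294·20) = 438000 · 9.57155 ≈ 4192339.55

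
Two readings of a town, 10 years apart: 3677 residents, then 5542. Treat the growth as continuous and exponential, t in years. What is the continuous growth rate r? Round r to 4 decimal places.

r ≈ 0.0410 per year

5542 = 3677 · e^(r·10)
e^(10r) = 5542/3677 = 1.50721
r = ln(1.50721) / 10 = 0.41026 / 10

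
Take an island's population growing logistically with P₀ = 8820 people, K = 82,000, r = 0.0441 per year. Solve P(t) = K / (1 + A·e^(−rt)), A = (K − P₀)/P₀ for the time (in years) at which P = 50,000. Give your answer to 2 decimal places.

A = (82000 − 8820)/8820 = 8.29705
50000 = 82000/(1 + 8.29705·e^(−0.0441t)) → 1 + 8.29705·e^(−0.0441t) = 1.64
e^(−0.0441t) = 0.077136 → t = ln(12.96414)/0.0441 = 2.56219/0.0441

t ≈ 58.10 years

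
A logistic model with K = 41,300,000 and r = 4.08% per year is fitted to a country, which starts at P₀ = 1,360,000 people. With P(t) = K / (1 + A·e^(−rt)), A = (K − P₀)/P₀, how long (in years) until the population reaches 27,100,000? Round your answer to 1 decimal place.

t ≈ 98.7 years

A = (41300000 − 1360000)/1360000 = 29.36765
27100000 = 41300000/(1 + 29.36765·e^(−0.0408t)) → 1 + 29.36765·e^(−0.0408t) = 1.52399
e^(−0.0408t) = 0.017842 → t = ln(56.04671)/0.0408 = 4.02619/0.0408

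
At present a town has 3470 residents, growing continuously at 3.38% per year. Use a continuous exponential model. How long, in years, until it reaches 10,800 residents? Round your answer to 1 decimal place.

t ≈ 33.6 years

10800 = 3470 · e^(0.0338·t)
t = ln(10800/3470) / 0.0338 = ln(3.11239) / 0.0338 = 1.13539 / 0.0338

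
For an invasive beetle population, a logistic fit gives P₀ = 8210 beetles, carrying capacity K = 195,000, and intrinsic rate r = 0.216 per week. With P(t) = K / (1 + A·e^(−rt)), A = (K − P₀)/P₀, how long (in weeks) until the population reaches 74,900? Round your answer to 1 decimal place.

A = (195000 − 8210)/8210 = 22.75152
74900 = 195000/(1 + 22.75152·e^(−0.216t)) → 1 + 22.75152·e^(−0.216t) = 2.60347
e^(−0.216t) = 0.070478 → t = ln(14.18892)/0.216 = 2.65246/0.216

t ≈ 12.3 weeks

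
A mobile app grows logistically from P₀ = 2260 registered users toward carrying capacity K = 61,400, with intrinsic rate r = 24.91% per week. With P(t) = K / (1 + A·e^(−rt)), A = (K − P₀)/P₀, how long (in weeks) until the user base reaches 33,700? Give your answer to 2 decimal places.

t ≈ 13.89 weeks

A = (61400 − 2260)/2260 = 26.16814
33700 = 61400/(1 + 26.16814·e^(−0.2491t)) → 1 + 26.16814·e^(−0.2491t) = 1.82196
e^(−0.2491t) = 0.031411 → t = ln(31.83633)/0.2491 = 3.46061/0.2491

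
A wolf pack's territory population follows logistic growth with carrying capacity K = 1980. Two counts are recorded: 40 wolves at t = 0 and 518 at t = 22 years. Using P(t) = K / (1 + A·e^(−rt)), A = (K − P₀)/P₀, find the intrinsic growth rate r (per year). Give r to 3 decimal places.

r ≈ 0.129 per year

A = (1980 − 40)/40 = 48.5
518 = 1980/(1 + 48.5·e^(−r·22)) → e^(−22r) = (3.82239 − 1)/48.5 = 0.058194
r = −ln(0.058194)/22 = 2.84398/22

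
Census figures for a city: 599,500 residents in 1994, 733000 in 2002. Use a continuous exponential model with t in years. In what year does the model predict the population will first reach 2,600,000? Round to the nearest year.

r = ln(733000/599500) / 8 = 0.20105/8 ≈ 0.025131 per year
t = ln(2600000/599500) / r = 1.46717/0.025131 ≈ 58.38 years after 1994

year 2052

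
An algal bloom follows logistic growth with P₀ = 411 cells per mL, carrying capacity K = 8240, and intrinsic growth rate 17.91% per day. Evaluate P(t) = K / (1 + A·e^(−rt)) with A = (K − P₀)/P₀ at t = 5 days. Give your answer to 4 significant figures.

A = (8240 − 411)/411 = 19.04866
P(5) = 8240 / (1 + 19.04866·e^(−0.1791·5)) = 8240 / (1 + 19.04866·0.408403)
= 8240 / 8.77954 ≈ 938.55

≈ 938.5 cells per mL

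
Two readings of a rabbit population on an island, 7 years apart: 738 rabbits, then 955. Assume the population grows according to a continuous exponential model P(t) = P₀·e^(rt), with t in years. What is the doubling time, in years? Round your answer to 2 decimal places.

r = ln(955/738) / 7 = ln(1.29404) / 7 ≈ 0.036824 per year
doubling time = ln 2 / |r| = 0.69315 / 0.036824

doubling time ≈ 18.82 years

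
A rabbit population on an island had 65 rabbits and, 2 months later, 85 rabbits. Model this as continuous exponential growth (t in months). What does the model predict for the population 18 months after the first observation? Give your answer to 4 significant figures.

≈ 726.9 rabbits

r = ln(85/65) / 2 ≈ 0.134132 per month
P(18) = 65 · e^(0.134132·18) = 65 · 11.18279 ≈ 726.88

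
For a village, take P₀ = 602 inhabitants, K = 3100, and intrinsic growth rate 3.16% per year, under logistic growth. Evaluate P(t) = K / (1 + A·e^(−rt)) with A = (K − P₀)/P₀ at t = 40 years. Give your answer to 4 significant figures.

A = (3100 − 602)/602 = 4.1495
P(40) = 3100 / (1 + 4.1495·e^(−0.0316·40)) = 3100 / (1 + 4.1495·0.282522)
= 3100 / 2.17232 ≈ 1427.04

≈ 1,427 inhabitants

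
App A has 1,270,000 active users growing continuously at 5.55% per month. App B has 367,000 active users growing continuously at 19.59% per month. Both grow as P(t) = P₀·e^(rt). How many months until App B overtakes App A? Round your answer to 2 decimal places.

1270000·e^(0.0555t) = 367000·e^(0.1959t)
1270000/367000 = e^((0.1959 − 0.0555)t) → ln(3.46049) = 0.1404·t
t = 1.24141 / 0.1404

t ≈ 8.84 months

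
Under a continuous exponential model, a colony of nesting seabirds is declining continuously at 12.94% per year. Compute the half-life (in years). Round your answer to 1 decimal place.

half-life ≈ 5.4 years

half-life = ln(2) / |r| = 0.69315 / 0.1294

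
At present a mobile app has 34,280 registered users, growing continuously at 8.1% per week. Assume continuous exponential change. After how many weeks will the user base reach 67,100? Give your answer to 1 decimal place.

67100 = 34280 · e^(0.081·t)
t = ln(67100/34280) / 0.081 = ln(1.95741) / 0.081 = 0.67162 / 0.081

t ≈ 8.3 weeks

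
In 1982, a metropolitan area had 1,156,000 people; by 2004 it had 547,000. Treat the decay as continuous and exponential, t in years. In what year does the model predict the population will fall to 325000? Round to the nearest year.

r = ln(547000/1156000) / 22 = -0.74827/22 ≈ -0.034012 per year
t = ln(325000/1156000) / r = -1.2689/-0.034012 ≈ 37.31 years after 1982

year 2019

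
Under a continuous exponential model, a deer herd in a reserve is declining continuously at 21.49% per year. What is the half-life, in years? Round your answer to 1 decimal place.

half-life ≈ 3.2 years

half-life = ln(2) / |r| = 0.69315 / 0.2149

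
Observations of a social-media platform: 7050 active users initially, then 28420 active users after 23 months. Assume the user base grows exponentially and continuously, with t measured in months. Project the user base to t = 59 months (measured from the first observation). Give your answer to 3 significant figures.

r = ln(28420/7050) / 23 ≈ 0.060612 per month
P(59) = 7050 · e^(0.060612·59) = 7050 · 35.73323 ≈ 251919.27

≈ 252,000 active users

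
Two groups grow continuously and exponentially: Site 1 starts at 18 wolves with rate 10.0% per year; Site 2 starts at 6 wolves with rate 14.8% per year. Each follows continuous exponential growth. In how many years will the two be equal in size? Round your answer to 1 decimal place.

t ≈ 22.9 years

18·e^(0.1t) = 6·e^(0.148t)
18/6 = e^((0.148 − 0.1)t) → ln(3) = 0.048·t
t = 1.09861 / 0.048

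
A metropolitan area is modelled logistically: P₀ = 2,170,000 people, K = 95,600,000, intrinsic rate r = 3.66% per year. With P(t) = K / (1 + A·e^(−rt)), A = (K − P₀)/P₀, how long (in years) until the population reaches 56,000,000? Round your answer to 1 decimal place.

t ≈ 112.3 years

A = (95600000 − 2170000)/2170000 = 43.0553
56000000 = 95600000/(1 + 43.0553·e^(−0.0366t)) → 1 + 43.0553·e^(−0.0366t) = 1.70714
e^(−0.0366t) = 0.016424 → t = ln(60.88628)/0.0366 = 4.10901/0.0366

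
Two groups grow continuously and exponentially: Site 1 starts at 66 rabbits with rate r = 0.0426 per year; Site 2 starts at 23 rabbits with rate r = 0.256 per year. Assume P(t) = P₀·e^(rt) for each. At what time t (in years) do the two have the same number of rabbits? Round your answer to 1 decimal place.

t ≈ 4.9 years

66·e^(0.0426t) = 23·e^(0.256t)
66/23 = e^((0.256 − 0.0426)t) → ln(2.86957) = 0.2134·t
t = 1.05416 / 0.2134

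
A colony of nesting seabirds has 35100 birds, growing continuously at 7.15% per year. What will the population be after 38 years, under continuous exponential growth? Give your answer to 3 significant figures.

≈ 531,000 birds

P(38) = 35100 · e^(0.0715·38) = 35100 · e^(2.717)
= 35100 · 15.13485 ≈ 531233.22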